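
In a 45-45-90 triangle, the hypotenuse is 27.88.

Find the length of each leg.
In a 45-45-90 triangle hypotenuse = leg·√2, so leg = hypotenuse/√2.
Leg = 27.88/√2 ≈ 27.88/1.41421 ≈ 19.7141

Each leg = 19.71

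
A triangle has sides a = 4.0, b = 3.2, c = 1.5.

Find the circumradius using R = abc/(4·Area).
First find the area with Heron's formula.
s = (4.0 + 3.2 + 1.5)/2 = 4.35
Area = √(s(s−a)(s−b)(s−c)) = √(4.35·0.35·1.15·2.85) ≈ √4.98999 ≈ 2.23383
abc = 4.0·3.2·1.5 = 19.2
R = abc/(4·Area) ≈ 19.2/(4·2.23383) = 19.2/8.93532 ≈ 2.14878

R = 2.149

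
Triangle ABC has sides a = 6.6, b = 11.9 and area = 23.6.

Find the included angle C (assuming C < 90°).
Area = ½·a·b·sin(C)  ⇒  sin(C) = 2·Area/(a·b) = 2·23.6/(6.6·11.9) = 47.2/78.54 ≈ 0.600968
C = arcsin(0.600968) ≈ 36.9392° (taking the acute solution since C < 90°)

C = 36.94°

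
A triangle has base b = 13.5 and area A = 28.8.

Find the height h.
A = ½·b·h  ⇒  h = 2A/b = 2·28.8/13.5 = 57.6/13.5 ≈ 4.26667

h = 4.267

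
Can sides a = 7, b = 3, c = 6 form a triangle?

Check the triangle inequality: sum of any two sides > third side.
a + b vs c: 7 + 3 = 10 > 6  ✓
a + c vs b: 7 + 6 = 13 > 3  ✓
b + c vs a: 3 + 6 = 9 > 7  ✓

Yes, triangle inequality satisfied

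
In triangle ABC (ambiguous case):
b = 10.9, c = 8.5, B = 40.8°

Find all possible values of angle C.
b/sin(B) = c/sin(C)  ⇒  sin(C) = c·sin(B)/b = 8.5·sin(40.8°)/10.9
sin(40.8°) ≈ 0.653421
sin(C) ≈ 8.5·0.653421/10.9 ≈ 5.55408/10.9 ≈ 0.509548
Candidate 1: C₁ = arcsin(0.509548) ≈ 30.6337°  →  A = 180° − 40.8° − 30.6337° ≈ 108.566° > 0, valid
Candidate 2: C₂ = 180° − C₁ ≈ 149.366°  →  A = 180° − 40.8° − 149.366° ≈ -10.1663° ≤ 0, not a valid triangle

C = 30.63° (one solution)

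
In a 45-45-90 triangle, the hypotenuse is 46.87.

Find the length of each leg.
In a 45-45-90 triangle hypotenuse = leg·√2, so leg = hypotenuse/√2.
Leg = 46.87/√2 ≈ 46.87/1.41421 ≈ 33.1421

Each leg = 33.14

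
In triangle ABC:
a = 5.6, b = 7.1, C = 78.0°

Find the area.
Two sides and the included angle (SAS): A = ½·a·b·sin(C) = ½·5.6·7.1·sin(78.0°)
sin(78.0°) ≈ 0.978148
A ≈ ½·39.76·0.978148 = 19.88·0.978148 ≈ 19.4456

Area = 19.45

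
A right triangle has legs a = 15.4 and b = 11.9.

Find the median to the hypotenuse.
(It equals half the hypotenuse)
Hypotenuse c = √(a² + b²) = √(237.16 + 141.61) = √378.77 ≈ 19.462
Median to hypotenuse = c/2 ≈ 19.462/2 ≈ 9.73101

Median = 9.731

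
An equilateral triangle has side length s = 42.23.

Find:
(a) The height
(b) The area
(a) The height splits the triangle into two 30-60-90 halves: h = s·√3/2 = 42.23·1.73205/2 ≈ 73.1445/2 ≈ 36.5723
(b) Area = (√3/4)·s² = (√3/4)·42.23² = (√3/4)·1783.3729 ≈ 0.433013·1783.3729 ≈ 772.223

Height = 36.57, Area = 772.2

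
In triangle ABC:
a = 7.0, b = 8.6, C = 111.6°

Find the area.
Two sides and the included angle (SAS): A = ½·a·b·sin(C) = ½·7.0·8.6·sin(111.6°)
sin(111.6°) ≈ 0.929776
A ≈ ½·60.2·0.929776 = 30.1·0.929776 ≈ 27.9863

Area = 27.99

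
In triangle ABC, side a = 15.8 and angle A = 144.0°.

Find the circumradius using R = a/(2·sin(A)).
R = a/(2·sin(A)) = 15.8/(2·sin(144.0°))
sin(144.0°) ≈ 0.587785
R ≈ 15.8/(2·0.587785) = 15.8/1.17557 ≈ 13.4403

R = 13.44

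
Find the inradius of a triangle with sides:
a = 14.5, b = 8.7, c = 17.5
r = Area/s where s is the semi-perimeter.
s = (14.5 + 8.7 + 17.5)/2 = 40.7/2 = 20.35
Area = √(s(s−a)(s−b)(s−c)) = √(20.35·5.85·11.65·2.85) ≈ √3952.67 ≈ 62.8703
r ≈ 62.8703/20.35 ≈ 3.08945

r = 3.089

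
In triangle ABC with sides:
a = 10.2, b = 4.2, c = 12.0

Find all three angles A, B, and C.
Law of cosines for each angle (a² = 104.04, b² = 17.64, c² = 144):
cos(A) = (b² + c² − a²)/(2bc) = (17.64 + 144 − 104.04)/(2·4.2·12.0) = 57.6/100.8 ≈ 0.571429  ⇒  A ≈ 55.1501°
cos(B) = (a² + c² − b²)/(2ac) = (104.04 + 144 − 17.64)/(2·10.2·12.0) = 230.4/244.8 ≈ 0.941176  ⇒  B ≈ 19.7499°
cos(C) = (a² + b² − c²)/(2ab) = (104.04 + 17.64 − 144)/(2·10.2·4.2) = -22.32/85.68 ≈ -0.260504  ⇒  C ≈ 105.1°
Check: A + B + C ≈ 180°

A = 55.15°, B = 19.75°, C = 105.1°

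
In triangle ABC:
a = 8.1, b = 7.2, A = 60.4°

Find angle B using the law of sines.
a/sin(A) = b/sin(B)  ⇒  sin(B) = b·sin(A)/a = 7.2·sin(60.4°)/8.1
sin(60.4°) ≈ 0.869495
sin(B) ≈ 7.2·0.869495/8.1 ≈ 6.26036/8.1 ≈ 0.772884
B = arcsin(0.772884) ≈ 50.6136°
(Since b ≤ a we need B ≤ A, so the obtuse alternative 180° − 50.6136° ≈ 129.386° is rejected.)

B = 50.61°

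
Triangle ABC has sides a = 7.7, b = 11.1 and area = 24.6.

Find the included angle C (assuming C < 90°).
Area = ½·a·b·sin(C)  ⇒  sin(C) = 2·Area/(a·b) = 2·24.6/(7.7·11.1) = 49.2/85.47 ≈ 0.575641
C = arcsin(0.575641) ≈ 35.1445° (taking the acute solution since C < 90°)

C = 35.14°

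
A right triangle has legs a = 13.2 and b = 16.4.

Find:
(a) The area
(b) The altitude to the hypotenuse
(a) The legs are perpendicular, so Area = ½·a·b = ½·13.2·16.4 = ½·216.48 = 108.24
(b) Hypotenuse c = √(a² + b²) = √(174.24 + 268.96) = √443.2 ≈ 21.0523
    Area = ½·c·h_c  ⇒  h_c = 2·Area/c = 216.48/21.0523 ≈ 10.283

Area = 108.24, h_c = 10.28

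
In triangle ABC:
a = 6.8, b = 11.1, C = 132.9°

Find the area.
Two sides and the included angle (SAS): A = ½·a·b·sin(C) = ½·6.8·11.1·sin(132.9°)
sin(132.9°) ≈ 0.732543
A ≈ ½·75.48·0.732543 = 37.74·0.732543 ≈ 27.6462

Area = 27.65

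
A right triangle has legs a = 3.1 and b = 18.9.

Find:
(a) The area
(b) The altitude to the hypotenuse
(a) The legs are perpendicular, so Area = ½·a·b = ½·3.1·18.9 = ½·58.59 = 29.295
(b) Hypotenuse c = √(a² + b²) = √(9.61 + 357.21) = √366.82 ≈ 19.1525
    Area = ½·c·h_c  ⇒  h_c = 2·Area/c = 58.59/19.1525 ≈ 3.05912

Area = 29.295, h_c = 3.059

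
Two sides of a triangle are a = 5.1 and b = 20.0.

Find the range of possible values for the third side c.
Triangle inequality: |a − b| < c < a + b
|a − b| = |5.1 − 20.0| = 14.9
a + b = 5.1 + 20.0 = 25.1

14.9 < c < 25.1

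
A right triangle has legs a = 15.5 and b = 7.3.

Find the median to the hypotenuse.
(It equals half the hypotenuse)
Hypotenuse c = √(a² + b²) = √(240.25 + 53.29) = √293.54 ≈ 17.133
Median to hypotenuse = c/2 ≈ 17.133/2 ≈ 8.5665

Median = 8.567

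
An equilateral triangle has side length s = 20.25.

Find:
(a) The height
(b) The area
(a) The height splits the triangle into two 30-60-90 halves: h = s·√3/2 = 20.25·1.73205/2 ≈ 35.074/2 ≈ 17.537
(b) Area = (√3/4)·s² = (√3/4)·20.25² = (√3/4)·410.0625 ≈ 0.433013·410.0625 ≈ 177.562

Height = 17.54, Area = 177.6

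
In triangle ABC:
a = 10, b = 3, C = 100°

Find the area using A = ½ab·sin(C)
A = ½·a·b·sin(C) = ½·10·3·sin(100°)
sin(100°) ≈ 0.984808
A ≈ ½·30·0.984808 = 15·0.984808 ≈ 14.7721

Area = 14.77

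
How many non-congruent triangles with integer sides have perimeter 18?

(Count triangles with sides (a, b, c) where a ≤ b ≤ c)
Let a ≤ b ≤ c with a + b + c = 18. The only binding inequality is a + b > c, i.e. 18 − c > c, so c < 18/2; and c ≥ 18/3 since c is the largest side.
So 6 ≤ c ≤ 8. For each c, b runs from ⌈(18 − c)/2⌉ up to c (then a = 18 − b − c satisfies 1 ≤ a ≤ b automatically), giving c − ⌈(18 − c)/2⌉ + 1 choices.
Summing over c: 1 + 2 + 4 = 7
Check (closed form: nearest integer to p²/48 for even p, (p+3)²/48 for odd p): 18²/48 = 324/48 ≈ 6.75 → 7

7 triangles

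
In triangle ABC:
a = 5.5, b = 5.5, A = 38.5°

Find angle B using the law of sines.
a/sin(A) = b/sin(B)  ⇒  sin(B) = b·sin(A)/a = 5.5·sin(38.5°)/5.5
sin(38.5°) ≈ 0.622515
sin(B) ≈ 5.5·0.622515/5.5 ≈ 3.42383/5.5 ≈ 0.622515
B = arcsin(0.622515) ≈ 38.5°
(Since b ≤ a we need B ≤ A, so the obtuse alternative 180° − 38.5° ≈ 141.5° is rejected.)

B = 38.5°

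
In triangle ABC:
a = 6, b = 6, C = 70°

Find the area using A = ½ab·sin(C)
A = ½·a·b·sin(C) = ½·6·6·sin(70°)
sin(70°) ≈ 0.939693
A ≈ ½·36·0.939693 = 18·0.939693 ≈ 16.9145

Area = 16.91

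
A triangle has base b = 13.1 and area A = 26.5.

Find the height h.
A = ½·b·h  ⇒  h = 2A/b = 2·26.5/13.1 = 53/13.1 ≈ 4.0458

h = 4.046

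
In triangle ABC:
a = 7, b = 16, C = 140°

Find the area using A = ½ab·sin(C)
A = ½·a·b·sin(C) = ½·7·16·sin(140°)
sin(140°) ≈ 0.642788
A ≈ ½·112·0.642788 = 56·0.642788 ≈ 35.9961

Area = 36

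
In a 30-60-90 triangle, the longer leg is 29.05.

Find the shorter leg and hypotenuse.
In a 30-60-90 triangle the sides are in ratio 1 : √3 : 2, so short leg = long leg/√3 and hypotenuse = 2·(short leg).
Short leg = 29.05/√3 ≈ 29.05/1.73205 ≈ 16.772
Hypotenuse = 2·16.772 ≈ 33.5441

Short leg = 16.77, Hypotenuse = 33.54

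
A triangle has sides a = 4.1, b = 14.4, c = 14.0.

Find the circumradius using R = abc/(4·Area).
First find the area with Heron's formula.
s = (4.1 + 14.4 + 14.0)/2 = 16.25
Area = √(s(s−a)(s−b)(s−c)) = √(16.25·12.15·1.85·2.25) ≈ √821.834 ≈ 28.6676
abc = 4.1·14.4·14.0 = 826.56
R = abc/(4·Area) ≈ 826.56/(4·28.6676) = 826.56/114.671 ≈ 7.20813

R = 7.208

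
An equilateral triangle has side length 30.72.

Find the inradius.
r = Area/s with s the semi-perimeter.
Area = (√3/4)·30.72² = (√3/4)·943.7184 ≈ 0.433013·943.7184 ≈ 408.642
s = 3·30.72/2 = 46.08
r ≈ 408.642/46.08 ≈ 8.8681
(Equivalently r = side/(2√3) = 30.72/3.4641 ≈ 8.8681.)

r = 8.868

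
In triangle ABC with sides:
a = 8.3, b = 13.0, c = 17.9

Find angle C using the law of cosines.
c² = a² + b² − 2ab·cos(C)  ⇒  cos(C) = (a² + b² − c²)/(2ab)
cos(C) = (8.3² + 13.0² − 17.9²)/(2·8.3·13.0) = (68.89 + 169 − 320.41)/215.8 = -82.52/215.8 ≈ -0.382391
C = arccos(-0.382391) ≈ 112.482°

C = 112.5°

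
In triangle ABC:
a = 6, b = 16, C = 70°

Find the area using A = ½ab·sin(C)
A = ½·a·b·sin(C) = ½·6·16·sin(70°)
sin(70°) ≈ 0.939693
A ≈ ½·96·0.939693 = 48·0.939693 ≈ 45.1052

Area = 45.11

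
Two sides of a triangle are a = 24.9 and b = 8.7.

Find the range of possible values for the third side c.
Triangle inequality: |a − b| < c < a + b
|a − b| = |24.9 − 8.7| = 16.2
a + b = 24.9 + 8.7 = 33.6

16.2 < c < 33.6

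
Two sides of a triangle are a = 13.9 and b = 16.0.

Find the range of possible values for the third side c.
Triangle inequality: |a − b| < c < a + b
|a − b| = |13.9 − 16.0| = 2.1
a + b = 13.9 + 16.0 = 29.9

2.1 < c < 29.9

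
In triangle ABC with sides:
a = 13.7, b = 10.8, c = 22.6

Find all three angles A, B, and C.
Law of cosines for each angle (a² = 187.69, b² = 116.64, c² = 510.76):
cos(A) = (b² + c² − a²)/(2bc) = (116.64 + 510.76 − 187.69)/(2·10.8·22.6) = 439.71/488.16 ≈ 0.90075  ⇒  A ≈ 25.7432°
cos(B) = (a² + c² − b²)/(2ac) = (187.69 + 510.76 − 116.64)/(2·13.7·22.6) = 581.81/619.24 ≈ 0.939555  ⇒  B ≈ 20.0231°
cos(C) = (a² + b² − c²)/(2ab) = (187.69 + 116.64 − 510.76)/(2·13.7·10.8) = -206.43/295.92 ≈ -0.697587  ⇒  C ≈ 134.234°
Check: A + B + C ≈ 180°

A = 25.74°, B = 20.02°, C = 134.2°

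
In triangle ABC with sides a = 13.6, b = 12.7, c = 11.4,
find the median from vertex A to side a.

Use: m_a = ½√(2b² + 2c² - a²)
m_a = ½√(2·12.7² + 2·11.4² − 13.6²) = ½√(2·161.29 + 2·129.96 − 184.96) = ½√(322.58 + 259.92 − 184.96) = ½√397.54
√397.54 ≈ 19.9384, so m_a ≈ 9.9692

m_a = 9.969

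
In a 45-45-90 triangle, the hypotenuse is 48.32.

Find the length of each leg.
In a 45-45-90 triangle hypotenuse = leg·√2, so leg = hypotenuse/√2.
Leg = 48.32/√2 ≈ 48.32/1.41421 ≈ 34.1674

Each leg = 34.17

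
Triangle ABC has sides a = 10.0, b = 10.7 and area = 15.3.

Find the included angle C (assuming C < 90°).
Area = ½·a·b·sin(C)  ⇒  sin(C) = 2·Area/(a·b) = 2·15.3/(10.0·10.7) = 30.6/107 ≈ 0.285981
C = arcsin(0.285981) ≈ 16.6175° (taking the acute solution since C < 90°)

C = 16.62°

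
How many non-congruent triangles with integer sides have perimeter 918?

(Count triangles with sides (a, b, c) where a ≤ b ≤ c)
Let a ≤ b ≤ c with a + b + c = 918. The only binding inequality is a + b > c, i.e. 918 − c > c, so c < 918/2; and c ≥ 918/3 since c is the largest side.
So 306 ≤ c ≤ 458. For each c, b runs from ⌈(918 − c)/2⌉ up to c (then a = 918 − b − c satisfies 1 ≤ a ≤ b automatically), giving c − ⌈(918 − c)/2⌉ + 1 choices.
Summing over c: 1 + 2 + 4 + 5 + … + 227 + 229  (153 terms, c = 306, …, 458) = 17557
Check (closed form: nearest integer to p²/48 for even p, (p+3)²/48 for odd p): 918²/48 = 842724/48 ≈ 17556.75 → 17557

17557 triangles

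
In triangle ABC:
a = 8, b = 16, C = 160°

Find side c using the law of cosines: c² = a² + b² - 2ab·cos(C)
c² = 8² + 16² − 2·8·16·cos(160°)
cos(160°) ≈ -0.939693
c² ≈ 64 + 256 − 256·(-0.939693) ≈ 320 + 240.561 ≈ 560.561
c ≈ √560.561 ≈ 23.6762

c = 23.68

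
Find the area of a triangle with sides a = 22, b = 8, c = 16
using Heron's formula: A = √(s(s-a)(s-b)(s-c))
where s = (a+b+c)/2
s = (22 + 8 + 16)/2 = 46/2 = 23
s − a = 1, s − b = 15, s − c = 7
s(s−a)(s−b)(s−c) = 23·1·15·7 = 2415
Area = √2415 ≈ 49.1426

s = 23.0, Area = 49.14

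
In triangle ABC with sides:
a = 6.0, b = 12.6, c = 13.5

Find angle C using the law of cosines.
c² = a² + b² − 2ab·cos(C)  ⇒  cos(C) = (a² + b² − c²)/(2ab)
cos(C) = (6.0² + 12.6² − 13.5²)/(2·6.0·12.6) = (36 + 158.76 − 182.25)/151.2 = 12.51/151.2 ≈ 0.0827381
C = arccos(0.0827381) ≈ 85.254°

C = 85.25°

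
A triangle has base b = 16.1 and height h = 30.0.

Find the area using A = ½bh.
A = ½·b·h = ½·16.1·30.0 = ½·483 = 241.5

Area = 241.5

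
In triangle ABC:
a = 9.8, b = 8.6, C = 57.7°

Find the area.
Two sides and the included angle (SAS): A = ½·a·b·sin(C) = ½·9.8·8.6·sin(57.7°)
sin(57.7°) ≈ 0.845262
A ≈ ½·84.28·0.845262 = 42.14·0.845262 ≈ 35.6193

Area = 35.62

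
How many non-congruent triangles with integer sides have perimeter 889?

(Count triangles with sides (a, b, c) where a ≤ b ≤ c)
Let a ≤ b ≤ c with a + b + c = 889. The only binding inequality is a + b > c, i.e. 889 − c > c, so c < 889/2; and c ≥ 889/3 since c is the largest side.
So 297 ≤ c ≤ 444. For each c, b runs from ⌈(889 − c)/2⌉ up to c (then a = 889 − b − c satisfies 1 ≤ a ≤ b automatically), giving c − ⌈(889 − c)/2⌉ + 1 choices.
Summing over c: 2 + 3 + 5 + 6 + … + 221 + 222  (148 terms, c = 297, …, 444) = 16576
Check (closed form: nearest integer to p²/48 for even p, (p+3)²/48 for odd p): (889+3)²/48 = 892²/48 = 795664/48 ≈ 16576.33 → 16576

16576 triangles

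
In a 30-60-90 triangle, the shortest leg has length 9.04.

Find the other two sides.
In a 30-60-90 triangle the sides are in ratio 1 : √3 : 2 (short leg : long leg : hypotenuse).
Long leg = 9.04·√3 ≈ 9.04·1.73205 ≈ 15.6577
Hypotenuse = 2·9.04 = 18.08

Long leg = 9.04√3 = 15.66, Hypotenuse = 18.08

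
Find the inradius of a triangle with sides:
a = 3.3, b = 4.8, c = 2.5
r = Area/s where s is the semi-perimeter.
s = (3.3 + 4.8 + 2.5)/2 = 10.6/2 = 5.3
Area = √(s(s−a)(s−b)(s−c)) = √(5.3·2·0.5·2.8) ≈ √14.84 ≈ 3.85227
r ≈ 3.85227/5.3 ≈ 0.726844

r = 0.7268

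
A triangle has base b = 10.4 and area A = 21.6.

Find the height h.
A = ½·b·h  ⇒  h = 2A/b = 2·21.6/10.4 = 43.2/10.4 ≈ 4.15385

h = 4.154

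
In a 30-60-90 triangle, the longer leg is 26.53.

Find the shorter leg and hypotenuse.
In a 30-60-90 triangle the sides are in ratio 1 : √3 : 2, so short leg = long leg/√3 and hypotenuse = 2·(short leg).
Short leg = 26.53/√3 ≈ 26.53/1.73205 ≈ 15.3171
Hypotenuse = 2·15.3171 ≈ 30.6342

Short leg = 15.32, Hypotenuse = 30.63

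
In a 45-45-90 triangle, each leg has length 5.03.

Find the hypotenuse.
In a 45-45-90 triangle the sides are in ratio 1 : 1 : √2, so hypotenuse = leg·√2.
Hypotenuse = 5.03·√2 ≈ 5.03·1.41421 ≈ 7.11349

Hypotenuse = 5.03√2 = 7.113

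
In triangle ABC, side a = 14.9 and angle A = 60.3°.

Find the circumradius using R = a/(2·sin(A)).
R = a/(2·sin(A)) = 14.9/(2·sin(60.3°))
sin(60.3°) ≈ 0.868632
R ≈ 14.9/(2·0.868632) = 14.9/1.73726 ≈ 8.57671

R = 8.577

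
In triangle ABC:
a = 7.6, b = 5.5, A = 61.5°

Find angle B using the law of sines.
a/sin(A) = b/sin(B)  ⇒  sin(B) = b·sin(A)/a = 5.5·sin(61.5°)/7.6
sin(61.5°) ≈ 0.878817
sin(B) ≈ 5.5·0.878817/7.6 ≈ 4.83349/7.6 ≈ 0.635986
B = arcsin(0.635986) ≈ 39.4932°
(Since b ≤ a we need B ≤ A, so the obtuse alternative 180° − 39.4932° ≈ 140.507° is rejected.)

B = 39.49°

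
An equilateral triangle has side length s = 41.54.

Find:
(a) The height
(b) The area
(a) The height splits the triangle into two 30-60-90 halves: h = s·√3/2 = 41.54·1.73205/2 ≈ 71.9494/2 ≈ 35.9747
(b) Area = (√3/4)·s² = (√3/4)·41.54² = (√3/4)·1725.5716 ≈ 0.433013·1725.5716 ≈ 747.194

Height = 35.97, Area = 747.2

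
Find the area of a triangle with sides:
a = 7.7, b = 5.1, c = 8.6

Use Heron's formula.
s = (7.7 + 5.1 + 8.6)/2 = 21.4/2 = 10.7
s − a = 3, s − b = 5.6, s − c = 2.1
s(s−a)(s−b)(s−c) = 10.7·3·5.6·2.1 ≈ 377.496
Area = √377.496 ≈ 19.4293

Area = 19.43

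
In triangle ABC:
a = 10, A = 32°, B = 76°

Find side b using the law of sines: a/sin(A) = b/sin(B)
a/sin(A) = b/sin(B)  ⇒  b = a·sin(B)/sin(A) = 10·sin(76°)/sin(32°)
sin(76°) ≈ 0.970296, sin(32°) ≈ 0.529919
b ≈ 10·0.970296/0.529919 ≈ 9.70296/0.529919 ≈ 18.3103

b = 18.31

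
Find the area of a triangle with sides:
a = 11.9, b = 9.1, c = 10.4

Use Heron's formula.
s = (11.9 + 9.1 + 10.4)/2 = 31.4/2 = 15.7
s − a = 3.8, s − b = 6.6, s − c = 5.3
s(s−a)(s−b)(s−c) = 15.7·3.8·6.6·5.3 ≈ 2086.91
Area = √2086.91 ≈ 45.6827

Area = 45.68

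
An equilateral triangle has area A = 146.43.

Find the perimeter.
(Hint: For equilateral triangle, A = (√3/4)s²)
A = (√3/4)s²  ⇒  s² = 4A/√3 = 4·146.43/√3 = 585.72/1.73205 ≈ 338.166
s ≈ √338.166 ≈ 18.3893
Perimeter = 3s ≈ 3·18.3893 ≈ 55.1678

Perimeter = 55.17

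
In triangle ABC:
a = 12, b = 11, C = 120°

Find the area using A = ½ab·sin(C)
A = ½·a·b·sin(C) = ½·12·11·sin(120°)
sin(120°) ≈ 0.866025
A ≈ ½·132·0.866025 = 66·0.866025 ≈ 57.1577

Area = 57.16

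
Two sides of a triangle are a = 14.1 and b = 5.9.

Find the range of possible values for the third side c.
Triangle inequality: |a − b| < c < a + b
|a − b| = |14.1 − 5.9| = 8.2
a + b = 14.1 + 5.9 = 20

8.2 < c < 20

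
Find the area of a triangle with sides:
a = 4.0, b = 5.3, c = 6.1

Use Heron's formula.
s = (4.0 + 5.3 + 6.1)/2 = 15.4/2 = 7.7
s − a = 3.7, s − b = 2.4, s − c = 1.6
s(s−a)(s−b)(s−c) = 7.7·3.7·2.4·1.6 ≈ 109.402
Area = √109.402 ≈ 10.4595

Area = 10.46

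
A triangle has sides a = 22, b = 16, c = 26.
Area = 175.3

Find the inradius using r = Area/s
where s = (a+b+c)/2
s = (22 + 16 + 26)/2 = 64/2 = 32
r = Area/s = 175.3/32 ≈ 5.47813

r = 5.478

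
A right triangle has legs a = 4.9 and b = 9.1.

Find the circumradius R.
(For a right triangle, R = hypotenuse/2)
Hypotenuse c = √(a² + b²) = √(24.01 + 82.81) = √106.82 ≈ 10.3354
R = c/2 ≈ 10.3354/2 ≈ 5.16769

R = 5.168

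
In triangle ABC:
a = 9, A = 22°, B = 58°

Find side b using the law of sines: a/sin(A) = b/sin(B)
a/sin(A) = b/sin(B)  ⇒  b = a·sin(B)/sin(A) = 9·sin(58°)/sin(22°)
sin(58°) ≈ 0.848048, sin(22°) ≈ 0.374607
b ≈ 9·0.848048/0.374607 ≈ 7.63243/0.374607 ≈ 20.3745

b = 20.37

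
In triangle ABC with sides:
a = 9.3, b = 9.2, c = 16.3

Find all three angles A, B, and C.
Law of cosines for each angle (a² = 86.49, b² = 84.64, c² = 265.69):
cos(A) = (b² + c² − a²)/(2bc) = (84.64 + 265.69 − 86.49)/(2·9.2·16.3) = 263.84/299.92 ≈ 0.879701  ⇒  A ≈ 28.3937°
cos(B) = (a² + c² − b²)/(2ac) = (86.49 + 265.69 − 84.64)/(2·9.3·16.3) = 267.54/303.18 ≈ 0.882446  ⇒  B ≈ 28.0611°
cos(C) = (a² + b² − c²)/(2ab) = (86.49 + 84.64 − 265.69)/(2·9.3·9.2) = -94.56/171.12 ≈ -0.552595  ⇒  C ≈ 123.545°
Check: A + B + C ≈ 180°

A = 28.39°, B = 28.06°, C = 123.5°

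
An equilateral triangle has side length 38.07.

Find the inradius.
r = Area/s with s the semi-perimeter.
Area = (√3/4)·38.07² = (√3/4)·1449.3249 ≈ 0.433013·1449.3249 ≈ 627.576
s = 3·38.07/2 = 57.105
r ≈ 627.576/57.105 ≈ 10.9899
(Equivalently r = side/(2√3) = 38.07/3.4641 ≈ 10.9899.)

r = 10.99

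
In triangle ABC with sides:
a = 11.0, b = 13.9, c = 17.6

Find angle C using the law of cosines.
c² = a² + b² − 2ab·cos(C)  ⇒  cos(C) = (a² + b² − c²)/(2ab)
cos(C) = (11.0² + 13.9² − 17.6²)/(2·11.0·13.9) = (121 + 193.21 − 309.76)/305.8 = 4.45/305.8 ≈ 0.014552
C = arccos(0.014552) ≈ 89.1662°

C = 89.17°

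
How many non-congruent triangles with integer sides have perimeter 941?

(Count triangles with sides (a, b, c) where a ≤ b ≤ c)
Let a ≤ b ≤ c with a + b + c = 941. The only binding inequality is a + b > c, i.e. 941 − c > c, so c < 941/2; and c ≥ 941/3 since c is the largest side.
So 314 ≤ c ≤ 470. For each c, b runs from ⌈(941 − c)/2⌉ up to c (then a = 941 − b − c satisfies 1 ≤ a ≤ b automatically), giving c − ⌈(941 − c)/2⌉ + 1 choices.
Summing over c: 1 + 3 + 4 + 6 + … + 234 + 235  (157 terms, c = 314, …, 470) = 18565
Check (closed form: nearest integer to p²/48 for even p, (p+3)²/48 for odd p): (941+3)²/48 = 944²/48 = 891136/48 ≈ 18565.33 → 18565

18565 triangles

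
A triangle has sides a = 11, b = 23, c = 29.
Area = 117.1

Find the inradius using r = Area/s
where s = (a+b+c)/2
s = (11 + 23 + 29)/2 = 63/2 = 31.5
r = Area/s = 117.1/31.5 ≈ 3.71746

r = 3.717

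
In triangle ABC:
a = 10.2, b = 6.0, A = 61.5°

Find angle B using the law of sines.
a/sin(A) = b/sin(B)  ⇒  sin(B) = b·sin(A)/a = 6.0·sin(61.5°)/10.2
sin(61.5°) ≈ 0.878817
sin(B) ≈ 6.0·0.878817/10.2 ≈ 5.2729/10.2 ≈ 0.516951
B = arcsin(0.516951) ≈ 31.128°
(Since b ≤ a we need B ≤ A, so the obtuse alternative 180° − 31.128° ≈ 148.872° is rejected.)

B = 31.13°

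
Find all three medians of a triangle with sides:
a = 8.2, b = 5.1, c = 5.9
Median formula: m_a = ½√(2b² + 2c² − a²) (and cyclically). a² = 67.24, b² = 26.01, c² = 34.81.
m_a = ½√(2·26.01 + 2·34.81 − 67.24) = ½√54.4 ≈ ½·7.37564 ≈ 3.68782
m_b = ½√(2·67.24 + 2·34.81 − 26.01) = ½√178.09 ≈ ½·13.345 ≈ 6.67252
m_c = ½√(2·67.24 + 2·26.01 − 34.81) = ½√151.69 ≈ ½·12.3162 ≈ 6.15812

m_a = 3.688, m_b = 6.673, m_c = 6.158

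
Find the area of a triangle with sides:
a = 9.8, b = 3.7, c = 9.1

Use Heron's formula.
s = (9.8 + 3.7 + 9.1)/2 = 22.6/2 = 11.3
s − a = 1.5, s − b = 7.6, s − c = 2.2
s(s−a)(s−b)(s−c) = 11.3·1.5·7.6·2.2 ≈ 283.404
Area = √283.404 ≈ 16.8346

Area = 16.83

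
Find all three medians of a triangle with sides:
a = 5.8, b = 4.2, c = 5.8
Median formula: m_a = ½√(2b² + 2c² − a²) (and cyclically). a² = 33.64, b² = 17.64, c² = 33.64.
m_a = ½√(2·17.64 + 2·33.64 − 33.64) = ½√68.92 ≈ ½·8.30181 ≈ 4.1509
m_b = ½√(2·33.64 + 2·33.64 − 17.64) = ½√116.92 ≈ ½·10.813 ≈ 5.40648
m_c = ½√(2·33.64 + 2·17.64 − 33.64) = ½√68.92 ≈ ½·8.30181 ≈ 4.1509

m_a = 4.151, m_b = 5.406, m_c = 4.151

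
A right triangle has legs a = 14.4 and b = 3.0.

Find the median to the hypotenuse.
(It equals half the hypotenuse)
Hypotenuse c = √(a² + b²) = √(207.36 + 9) = √216.36 ≈ 14.7092
Median to hypotenuse = c/2 ≈ 14.7092/2 ≈ 7.35459

Median = 7.355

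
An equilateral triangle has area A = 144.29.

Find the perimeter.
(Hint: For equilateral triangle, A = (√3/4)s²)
A = (√3/4)s²  ⇒  s² = 4A/√3 = 4·144.29/√3 = 577.16/1.73205 ≈ 333.223
s ≈ √333.223 ≈ 18.2544
Perimeter = 3s ≈ 3·18.2544 ≈ 54.7632

Perimeter = 54.76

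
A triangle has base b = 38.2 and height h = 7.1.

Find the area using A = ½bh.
A = ½·b·h = ½·38.2·7.1 = ½·271.22 = 135.61

Area = 135.61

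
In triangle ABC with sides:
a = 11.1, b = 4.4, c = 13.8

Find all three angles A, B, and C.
Law of cosines for each angle (a² = 123.21, b² = 19.36, c² = 190.44):
cos(A) = (b² + c² − a²)/(2bc) = (19.36 + 190.44 − 123.21)/(2·4.4·13.8) = 86.59/121.44 ≈ 0.713027  ⇒  A ≈ 44.5183°
cos(B) = (a² + c² − b²)/(2ac) = (123.21 + 190.44 − 19.36)/(2·11.1·13.8) = 294.29/306.36 ≈ 0.960602  ⇒  B ≈ 16.1366°
cos(C) = (a² + b² − c²)/(2ab) = (123.21 + 19.36 − 190.44)/(2·11.1·4.4) = -47.87/97.68 ≈ -0.49007  ⇒  C ≈ 119.345°
Check: A + B + C ≈ 180°

A = 44.52°, B = 16.14°, C = 119.3°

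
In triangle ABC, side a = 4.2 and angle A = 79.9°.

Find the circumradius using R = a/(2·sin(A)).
R = a/(2·sin(A)) = 4.2/(2·sin(79.9°))
sin(79.9°) ≈ 0.984503
R ≈ 4.2/(2·0.984503) = 4.2/1.96901 ≈ 2.13306

R = 2.133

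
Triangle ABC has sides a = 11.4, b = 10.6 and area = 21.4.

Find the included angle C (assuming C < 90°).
Area = ½·a·b·sin(C)  ⇒  sin(C) = 2·Area/(a·b) = 2·21.4/(11.4·10.6) = 42.8/120.84 ≈ 0.354187
C = arcsin(0.354187) ≈ 20.7436° (taking the acute solution since C < 90°)

C = 20.74°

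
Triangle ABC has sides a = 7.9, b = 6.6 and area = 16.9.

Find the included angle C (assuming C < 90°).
Area = ½·a·b·sin(C)  ⇒  sin(C) = 2·Area/(a·b) = 2·16.9/(7.9·6.6) = 33.8/52.14 ≈ 0.648255
C = arcsin(0.648255) ≈ 40.4101° (taking the acute solution since C < 90°)

C = 40.41°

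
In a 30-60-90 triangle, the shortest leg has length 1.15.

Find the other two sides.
In a 30-60-90 triangle the sides are in ratio 1 : √3 : 2 (short leg : long leg : hypotenuse).
Long leg = 1.15·√3 ≈ 1.15·1.73205 ≈ 1.99186
Hypotenuse = 2·1.15 = 2.3

Long leg = 1.15√3 = 1.992, Hypotenuse = 2.3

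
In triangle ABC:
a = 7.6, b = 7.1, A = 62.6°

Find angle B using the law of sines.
a/sin(A) = b/sin(B)  ⇒  sin(B) = b·sin(A)/a = 7.1·sin(62.6°)/7.6
sin(62.6°) ≈ 0.887815
sin(B) ≈ 7.1·0.887815/7.6 ≈ 6.30349/7.6 ≈ 0.829406
B = arcsin(0.829406) ≈ 56.0378°
(Since b ≤ a we need B ≤ A, so the obtuse alternative 180° − 56.0378° ≈ 123.962° is rejected.)

B = 56.04°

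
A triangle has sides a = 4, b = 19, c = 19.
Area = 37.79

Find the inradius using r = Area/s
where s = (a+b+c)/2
s = (4 + 19 + 19)/2 = 42/2 = 21
r = Area/s = 37.79/21 ≈ 1.79952

r = 1.8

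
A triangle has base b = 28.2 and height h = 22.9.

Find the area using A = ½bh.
A = ½·b·h = ½·28.2·22.9 = ½·645.78 = 322.89

Area = 322.89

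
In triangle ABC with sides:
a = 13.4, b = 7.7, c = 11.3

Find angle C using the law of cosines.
c² = a² + b² − 2ab·cos(C)  ⇒  cos(C) = (a² + b² − c²)/(2ab)
cos(C) = (13.4² + 7.7² − 11.3²)/(2·13.4·7.7) = (179.56 + 59.29 − 127.69)/206.36 = 111.16/206.36 ≈ 0.53867
C = arccos(0.53867) ≈ 57.4068°

C = 57.41°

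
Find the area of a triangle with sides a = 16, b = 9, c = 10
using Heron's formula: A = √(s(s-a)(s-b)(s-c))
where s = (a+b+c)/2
s = (16 + 9 + 10)/2 = 35/2 = 17.5
s − a = 1.5, s − b = 8.5, s − c = 7.5
s(s−a)(s−b)(s−c) = 17.5·1.5·8.5·7.5 = 1673.4375
Area = √1673.4375 ≈ 40.9077

s = 17.5, Area = 40.91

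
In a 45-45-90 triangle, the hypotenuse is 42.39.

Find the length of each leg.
In a 45-45-90 triangle hypotenuse = leg·√2, so leg = hypotenuse/√2.
Leg = 42.39/√2 ≈ 42.39/1.41421 ≈ 29.9743

Each leg = 29.97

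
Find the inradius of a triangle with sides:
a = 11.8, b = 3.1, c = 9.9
r = Area/s where s is the semi-perimeter.
s = (11.8 + 3.1 + 9.9)/2 = 24.8/2 = 12.4
Area = √(s(s−a)(s−b)(s−c)) = √(12.4·0.6·9.3·2.5) ≈ √172.98 ≈ 13.1522
r ≈ 13.1522/12.4 ≈ 1.06066

r = 1.061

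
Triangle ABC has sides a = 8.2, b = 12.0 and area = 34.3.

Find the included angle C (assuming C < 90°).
Area = ½·a·b·sin(C)  ⇒  sin(C) = 2·Area/(a·b) = 2·34.3/(8.2·12.0) = 68.6/98.4 ≈ 0.697154
C = arcsin(0.697154) ≈ 44.1992° (taking the acute solution since C < 90°)

C = 44.2°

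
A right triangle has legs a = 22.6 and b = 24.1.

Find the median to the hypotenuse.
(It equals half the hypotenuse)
Hypotenuse c = √(a² + b²) = √(510.76 + 580.81) = √1091.57 ≈ 33.0389
Median to hypotenuse = c/2 ≈ 33.0389/2 ≈ 16.5195

Median = 16.52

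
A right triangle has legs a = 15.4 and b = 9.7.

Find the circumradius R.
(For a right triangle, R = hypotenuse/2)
Hypotenuse c = √(a² + b²) = √(237.16 + 94.09) = √331.25 ≈ 18.2003
R = c/2 ≈ 18.2003/2 ≈ 9.10014

R = 9.1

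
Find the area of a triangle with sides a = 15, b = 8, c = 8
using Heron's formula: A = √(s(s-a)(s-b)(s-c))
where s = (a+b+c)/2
s = (15 + 8 + 8)/2 = 31/2 = 15.5
s − a = 0.5, s − b = 7.5, s − c = 7.5
s(s−a)(s−b)(s−c) = 15.5·0.5·7.5·7.5 = 435.9375
Area = √435.9375 ≈ 20.8791

s = 15.5, Area = 20.88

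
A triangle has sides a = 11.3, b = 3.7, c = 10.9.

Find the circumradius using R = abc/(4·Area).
First find the area with Heron's formula.
s = (11.3 + 3.7 + 10.9)/2 = 12.95
Area = √(s(s−a)(s−b)(s−c)) = √(12.95·1.65·9.25·2.05) ≈ √405.181 ≈ 20.1291
abc = 11.3·3.7·10.9 = 455.729
R = abc/(4·Area) ≈ 455.729/(4·20.1291) = 455.729/80.5165 ≈ 5.66007

R = 5.66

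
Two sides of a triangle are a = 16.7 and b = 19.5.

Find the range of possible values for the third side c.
Triangle inequality: |a − b| < c < a + b
|a − b| = |16.7 − 19.5| = 2.8
a + b = 16.7 + 19.5 = 36.2

2.8 < c < 36.2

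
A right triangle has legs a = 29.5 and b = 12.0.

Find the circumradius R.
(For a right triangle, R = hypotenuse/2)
Hypotenuse c = √(a² + b²) = √(870.25 + 144) = √1014.25 ≈ 31.8473
R = c/2 ≈ 31.8473/2 ≈ 15.9236

R = 15.92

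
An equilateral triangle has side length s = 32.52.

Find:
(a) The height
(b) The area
(a) The height splits the triangle into two 30-60-90 halves: h = s·√3/2 = 32.52·1.73205/2 ≈ 56.3263/2 ≈ 28.1631
(b) Area = (√3/4)·s² = (√3/4)·32.52² = (√3/4)·1057.5504 ≈ 0.433013·1057.5504 ≈ 457.933

Height = 28.16, Area = 457.9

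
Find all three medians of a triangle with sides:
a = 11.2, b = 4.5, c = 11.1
Median formula: m_a = ½√(2b² + 2c² − a²) (and cyclically). a² = 125.44, b² = 20.25, c² = 123.21.
m_a = ½√(2·20.25 + 2·123.21 − 125.44) = ½√161.48 ≈ ½·12.7075 ≈ 6.35374
m_b = ½√(2·125.44 + 2·123.21 − 20.25) = ½√477.05 ≈ ½·21.8415 ≈ 10.9207
m_c = ½√(2·125.44 + 2·20.25 − 123.21) = ½√168.17 ≈ ½·12.968 ≈ 6.48402

m_a = 6.354, m_b = 10.92, m_c = 6.484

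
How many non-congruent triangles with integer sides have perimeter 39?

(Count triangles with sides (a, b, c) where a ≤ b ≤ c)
Let a ≤ b ≤ c with a + b + c = 39. The only binding inequality is a + b > c, i.e. 39 − c > c, so c < 39/2; and c ≥ 39/3 since c is the largest side.
So 13 ≤ c ≤ 19. For each c, b runs from ⌈(39 − c)/2⌉ up to c (then a = 39 − b − c satisfies 1 ≤ a ≤ b automatically), giving c − ⌈(39 − c)/2⌉ + 1 choices.
Summing over c: 1 + 2 + 4 + 5 + 7 + 8 + 10 = 37
Check (closed form: nearest integer to p²/48 for even p, (p+3)²/48 for odd p): (39+3)²/48 = 42²/48 = 1764/48 ≈ 36.75 → 37

37 triangles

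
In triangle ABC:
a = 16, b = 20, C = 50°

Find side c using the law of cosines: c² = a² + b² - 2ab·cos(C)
c² = 16² + 20² − 2·16·20·cos(50°)
cos(50°) ≈ 0.642788
c² ≈ 256 + 400 − 640·(0.642788) ≈ 656 − 411.384 ≈ 244.616
c ≈ √244.616 ≈ 15.6402

c = 15.64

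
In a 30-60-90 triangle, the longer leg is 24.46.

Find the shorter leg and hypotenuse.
In a 30-60-90 triangle the sides are in ratio 1 : √3 : 2, so short leg = long leg/√3 and hypotenuse = 2·(short leg).
Short leg = 24.46/√3 ≈ 24.46/1.73205 ≈ 14.122
Hypotenuse = 2·14.122 ≈ 28.244

Short leg = 14.12, Hypotenuse = 28.24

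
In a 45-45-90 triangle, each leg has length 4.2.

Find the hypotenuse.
In a 45-45-90 triangle the sides are in ratio 1 : 1 : √2, so hypotenuse = leg·√2.
Hypotenuse = 4.2·√2 ≈ 4.2·1.41421 ≈ 5.9397

Hypotenuse = 4.2√2 = 5.94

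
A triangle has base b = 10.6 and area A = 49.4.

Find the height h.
A = ½·b·h  ⇒  h = 2A/b = 2·49.4/10.6 = 98.8/10.6 ≈ 9.32075

h = 9.321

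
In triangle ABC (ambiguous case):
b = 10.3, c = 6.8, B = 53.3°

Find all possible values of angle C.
b/sin(B) = c/sin(C)  ⇒  sin(C) = c·sin(B)/b = 6.8·sin(53.3°)/10.3
sin(53.3°) ≈ 0.801776
sin(C) ≈ 6.8·0.801776/10.3 ≈ 5.45207/10.3 ≈ 0.529328
Candidate 1: C₁ = arcsin(0.529328) ≈ 31.96°  →  A = 180° − 53.3° − 31.96° ≈ 94.74° > 0, valid
Candidate 2: C₂ = 180° − C₁ ≈ 148.04°  →  A = 180° − 53.3° − 148.04° ≈ -21.34° ≤ 0, not a valid triangle

C = 31.96° (one solution)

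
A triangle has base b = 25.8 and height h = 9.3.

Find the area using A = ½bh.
A = ½·b·h = ½·25.8·9.3 = ½·239.94 = 119.97

Area = 119.97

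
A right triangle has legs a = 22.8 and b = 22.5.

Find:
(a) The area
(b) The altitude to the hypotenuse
(a) The legs are perpendicular, so Area = ½·a·b = ½·22.8·22.5 = ½·513 = 256.5
(b) Hypotenuse c = √(a² + b²) = √(519.84 + 506.25) = √1026.09 ≈ 32.0326
    Area = ½·c·h_c  ⇒  h_c = 2·Area/c = 513/32.0326 ≈ 16.0149

Area = 256.5, h_c = 16.01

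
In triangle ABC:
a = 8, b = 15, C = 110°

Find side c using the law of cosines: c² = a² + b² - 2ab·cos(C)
c² = 8² + 15² − 2·8·15·cos(110°)
cos(110°) ≈ -0.34202
c² ≈ 64 + 225 − 240·(-0.34202) ≈ 289 + 82.0848 ≈ 371.085
c ≈ √371.085 ≈ 19.2636

c = 19.26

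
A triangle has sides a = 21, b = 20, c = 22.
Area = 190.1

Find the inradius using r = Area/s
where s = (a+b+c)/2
s = (21 + 20 + 22)/2 = 63/2 = 31.5
r = Area/s = 190.1/31.5 ≈ 6.03492

r = 6.035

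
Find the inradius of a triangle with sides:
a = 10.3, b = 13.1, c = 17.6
r = Area/s where s is the semi-perimeter.
s = (10.3 + 13.1 + 17.6)/2 = 41/2 = 20.5
Area = √(s(s−a)(s−b)(s−c)) = √(20.5·10.2·7.4·2.9) ≈ √4487.29 ≈ 66.9872
r ≈ 66.9872/20.5 ≈ 3.26767

r = 3.268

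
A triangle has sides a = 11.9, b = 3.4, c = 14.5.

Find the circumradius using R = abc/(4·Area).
First find the area with Heron's formula.
s = (11.9 + 3.4 + 14.5)/2 = 14.9
Area = √(s(s−a)(s−b)(s−c)) = √(14.9·3·11.5·0.4) ≈ √205.62 ≈ 14.3395
abc = 11.9·3.4·14.5 = 586.67
R = abc/(4·Area) ≈ 586.67/(4·14.3395) = 586.67/57.3578 ≈ 10.2282

R = 10.23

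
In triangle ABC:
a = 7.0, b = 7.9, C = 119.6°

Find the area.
Two sides and the included angle (SAS): A = ½·a·b·sin(C) = ½·7.0·7.9·sin(119.6°)
sin(119.6°) ≈ 0.869495
A ≈ ½·55.3·0.869495 = 27.65·0.869495 ≈ 24.0415

Area = 24.04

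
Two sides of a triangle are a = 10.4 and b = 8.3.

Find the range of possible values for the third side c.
Triangle inequality: |a − b| < c < a + b
|a − b| = |10.4 − 8.3| = 2.1
a + b = 10.4 + 8.3 = 18.7

2.1 < c < 18.7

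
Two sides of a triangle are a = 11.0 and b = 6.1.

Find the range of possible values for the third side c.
Triangle inequality: |a − b| < c < a + b
|a − b| = |11.0 − 6.1| = 4.9
a + b = 11.0 + 6.1 = 17.1

4.9 < c < 17.1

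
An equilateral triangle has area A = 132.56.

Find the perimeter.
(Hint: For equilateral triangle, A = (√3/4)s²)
A = (√3/4)s²  ⇒  s² = 4A/√3 = 4·132.56/√3 = 530.24/1.73205 ≈ 306.134
s ≈ √306.134 ≈ 17.4967
Perimeter = 3s ≈ 3·17.4967 ≈ 52.4901

Perimeter = 52.49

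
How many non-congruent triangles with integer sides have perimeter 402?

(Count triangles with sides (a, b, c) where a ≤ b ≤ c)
Let a ≤ b ≤ c with a + b + c = 402. The only binding inequality is a + b > c, i.e. 402 − c > c, so c < 402/2; and c ≥ 402/3 since c is the largest side.
So 134 ≤ c ≤ 200. For each c, b runs from ⌈(402 − c)/2⌉ up to c (then a = 402 − b − c satisfies 1 ≤ a ≤ b automatically), giving c − ⌈(402 − c)/2⌉ + 1 choices.
Summing over c: 1 + 2 + 4 + 5 + … + 98 + 100  (67 terms, c = 134, …, 200) = 3367
Check (closed form: nearest integer to p²/48 for even p, (p+3)²/48 for odd p): 402²/48 = 161604/48 ≈ 3366.75 → 3367

3367 triangles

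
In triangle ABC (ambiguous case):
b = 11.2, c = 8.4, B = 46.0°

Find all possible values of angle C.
b/sin(B) = c/sin(C)  ⇒  sin(C) = c·sin(B)/b = 8.4·sin(46.0°)/11.2
sin(46.0°) ≈ 0.71934
sin(C) ≈ 8.4·0.71934/11.2 ≈ 6.04245/11.2 ≈ 0.539505
Candidate 1: C₁ = arcsin(0.539505) ≈ 32.6499°  →  A = 180° − 46.0° − 32.6499° ≈ 101.35° > 0, valid
Candidate 2: C₂ = 180° − C₁ ≈ 147.35°  →  A = 180° − 46.0° − 147.35° ≈ -13.3501° ≤ 0, not a valid triangle

C = 32.65° (one solution)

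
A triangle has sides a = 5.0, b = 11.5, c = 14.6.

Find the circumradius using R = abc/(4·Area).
First find the area with Heron's formula.
s = (5.0 + 11.5 + 14.6)/2 = 15.55
Area = √(s(s−a)(s−b)(s−c)) = √(15.55·10.55·4.05·0.95) ≈ √631.192 ≈ 25.1235
abc = 5.0·11.5·14.6 = 839.5
R = abc/(4·Area) ≈ 839.5/(4·25.1235) = 839.5/100.494 ≈ 8.35372

R = 8.354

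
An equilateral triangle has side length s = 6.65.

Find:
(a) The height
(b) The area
(a) The height splits the triangle into two 30-60-90 halves: h = s·√3/2 = 6.65·1.73205/2 ≈ 11.5181/2 ≈ 5.75907
(b) Area = (√3/4)·s² = (√3/4)·6.65² = (√3/4)·44.2225 ≈ 0.433013·44.2225 ≈ 19.1489

Height = 5.759, Area = 19.15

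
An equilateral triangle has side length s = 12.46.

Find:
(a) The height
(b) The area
(a) The height splits the triangle into two 30-60-90 halves: h = s·√3/2 = 12.46·1.73205/2 ≈ 21.5814/2 ≈ 10.7907
(b) Area = (√3/4)·s² = (√3/4)·12.46² = (√3/4)·155.2516 ≈ 0.433013·155.2516 ≈ 67.2259

Height = 10.79, Area = 67.23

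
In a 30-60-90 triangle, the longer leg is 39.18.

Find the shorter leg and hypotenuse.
In a 30-60-90 triangle the sides are in ratio 1 : √3 : 2, so short leg = long leg/√3 and hypotenuse = 2·(short leg).
Short leg = 39.18/√3 ≈ 39.18/1.73205 ≈ 22.6206
Hypotenuse = 2·22.6206 ≈ 45.2412

Short leg = 22.62, Hypotenuse = 45.24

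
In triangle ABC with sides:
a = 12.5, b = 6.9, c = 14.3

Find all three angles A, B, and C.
Law of cosines for each angle (a² = 156.25, b² = 47.61, c² = 204.49):
cos(A) = (b² + c² − a²)/(2bc) = (47.61 + 204.49 − 156.25)/(2·6.9·14.3) = 95.85/197.34 ≈ 0.48571  ⇒  A ≈ 60.941°
cos(B) = (a² + c² − b²)/(2ac) = (156.25 + 204.49 − 47.61)/(2·12.5·14.3) = 313.13/357.5 ≈ 0.875888  ⇒  B ≈ 28.8497°
cos(C) = (a² + b² − c²)/(2ab) = (156.25 + 47.61 − 204.49)/(2·12.5·6.9) = -0.63/172.5 ≈ -0.00365217  ⇒  C ≈ 90.2093°
Check: A + B + C ≈ 180°

A = 60.94°, B = 28.85°, C = 90.21°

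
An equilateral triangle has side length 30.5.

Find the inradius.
r = Area/s with s the semi-perimeter.
Area = (√3/4)·30.5² = (√3/4)·930.25 ≈ 0.433013·930.25 ≈ 402.81
s = 3·30.5/2 = 45.75
r ≈ 402.81/45.75 ≈ 8.80459
(Equivalently r = side/(2√3) = 30.5/3.4641 ≈ 8.80459.)

r = 8.805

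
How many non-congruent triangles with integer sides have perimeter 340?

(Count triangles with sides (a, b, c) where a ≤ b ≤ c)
Let a ≤ b ≤ c with a + b + c = 340. The only binding inequality is a + b > c, i.e. 340 − c > c, so c < 340/2; and c ≥ 340/3 since c is the largest side.
So 114 ≤ c ≤ 169. For each c, b runs from ⌈(340 − c)/2⌉ up to c (then a = 340 − b − c satisfies 1 ≤ a ≤ b automatically), giving c − ⌈(340 − c)/2⌉ + 1 choices.
Summing over c: 2 + 3 + 5 + 6 + … + 83 + 84  (56 terms, c = 114, …, 169) = 2408
Check (closed form: nearest integer to p²/48 for even p, (p+3)²/48 for odd p): 340²/48 = 115600/48 ≈ 2408.33 → 2408

2408 triangles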